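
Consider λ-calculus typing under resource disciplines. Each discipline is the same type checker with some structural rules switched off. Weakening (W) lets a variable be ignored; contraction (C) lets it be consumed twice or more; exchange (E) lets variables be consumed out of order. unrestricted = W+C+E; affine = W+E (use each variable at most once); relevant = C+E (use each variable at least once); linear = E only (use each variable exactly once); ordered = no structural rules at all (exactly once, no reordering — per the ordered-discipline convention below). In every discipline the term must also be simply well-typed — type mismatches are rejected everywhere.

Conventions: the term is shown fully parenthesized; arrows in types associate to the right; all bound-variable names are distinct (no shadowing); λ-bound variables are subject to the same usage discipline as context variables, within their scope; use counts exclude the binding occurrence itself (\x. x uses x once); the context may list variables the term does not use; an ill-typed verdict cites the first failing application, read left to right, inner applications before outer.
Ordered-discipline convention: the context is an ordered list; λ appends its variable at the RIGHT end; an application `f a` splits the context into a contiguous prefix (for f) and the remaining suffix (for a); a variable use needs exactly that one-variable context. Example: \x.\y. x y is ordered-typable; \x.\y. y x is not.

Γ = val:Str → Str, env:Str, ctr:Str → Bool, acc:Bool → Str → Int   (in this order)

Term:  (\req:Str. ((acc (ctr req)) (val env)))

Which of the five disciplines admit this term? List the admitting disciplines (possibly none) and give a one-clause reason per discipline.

admitted in: linear, affine, relevant, unrestricted
usage: val: 1, env: 1, ctr: 1, acc: 1, req (λ-bound): 1
left-to-right use order: acc, ctr, req, val, env
typing: the term checks, with type Str → Int
ordered: ✗, no contiguous prefix/suffix split fits acc, ctr, req, val, env
linear: ✓, each of val, env, ctr, acc, req used exactly once
affine: ✓, at most one use each (val, env, ctr, acc, req)
relevant: ✓, at least one use each (val, env, ctr, acc, req)
unrestricted: ✓, simply typable at Str → Int; W, C, E all held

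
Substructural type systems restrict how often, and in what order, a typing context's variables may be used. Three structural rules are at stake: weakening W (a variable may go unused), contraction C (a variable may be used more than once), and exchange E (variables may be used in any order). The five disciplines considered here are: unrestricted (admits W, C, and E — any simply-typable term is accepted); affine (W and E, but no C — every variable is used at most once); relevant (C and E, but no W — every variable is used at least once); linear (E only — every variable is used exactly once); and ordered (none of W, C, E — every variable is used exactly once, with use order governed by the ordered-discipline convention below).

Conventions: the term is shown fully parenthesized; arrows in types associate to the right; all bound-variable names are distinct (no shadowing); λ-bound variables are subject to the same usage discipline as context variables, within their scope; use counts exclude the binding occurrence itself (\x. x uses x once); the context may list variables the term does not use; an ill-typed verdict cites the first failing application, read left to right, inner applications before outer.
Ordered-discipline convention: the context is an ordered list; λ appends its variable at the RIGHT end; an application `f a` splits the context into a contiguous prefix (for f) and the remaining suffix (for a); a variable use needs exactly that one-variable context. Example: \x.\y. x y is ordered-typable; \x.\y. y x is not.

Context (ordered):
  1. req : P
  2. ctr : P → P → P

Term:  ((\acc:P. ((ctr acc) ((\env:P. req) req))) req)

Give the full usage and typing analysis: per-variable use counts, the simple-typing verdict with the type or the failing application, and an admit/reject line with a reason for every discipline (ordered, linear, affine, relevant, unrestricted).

variable uses: req=3, ctr=1, acc [bound]=1, env [bound]=0
left-to-right use order: ctr, acc, req, req, req
typing: the term checks, with type P
ordered ✗ (uses contraction: req ×3; env never used (weakening))
linear ✗ (uses contraction: req ×3; env never used (weakening))
affine ✗ (uses contraction: req ×3)
relevant ✗ (env never used (weakening))
unrestricted ✓ (well-typed at P; no restrictions here)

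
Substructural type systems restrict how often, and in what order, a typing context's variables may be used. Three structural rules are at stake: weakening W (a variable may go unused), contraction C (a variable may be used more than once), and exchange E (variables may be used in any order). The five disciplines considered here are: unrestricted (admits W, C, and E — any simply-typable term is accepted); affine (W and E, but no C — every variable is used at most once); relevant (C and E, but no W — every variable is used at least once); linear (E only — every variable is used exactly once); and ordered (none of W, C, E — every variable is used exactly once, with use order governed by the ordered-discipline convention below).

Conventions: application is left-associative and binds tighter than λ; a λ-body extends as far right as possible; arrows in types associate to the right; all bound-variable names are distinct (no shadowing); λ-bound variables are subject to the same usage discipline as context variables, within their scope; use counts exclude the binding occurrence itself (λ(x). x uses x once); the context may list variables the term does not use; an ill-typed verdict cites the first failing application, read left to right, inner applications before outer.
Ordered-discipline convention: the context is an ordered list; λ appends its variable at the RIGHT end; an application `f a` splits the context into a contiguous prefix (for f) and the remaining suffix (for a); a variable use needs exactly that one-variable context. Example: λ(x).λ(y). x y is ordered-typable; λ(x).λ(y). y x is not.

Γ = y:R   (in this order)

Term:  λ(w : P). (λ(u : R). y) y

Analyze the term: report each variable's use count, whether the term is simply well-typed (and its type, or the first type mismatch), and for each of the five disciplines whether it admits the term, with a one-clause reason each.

variable uses: y ×2, w (λ-bound) ×0, u (λ-bound) ×0
uses in reading order: y, y
typing: well-typed at P -> R
ordered ✗ (repeated use of y ×2; unused: w, u — weakening required)
linear ✗ (repeated use of y ×2; unused: w, u — weakening required)
affine ✗ (repeated use of y ×2)
relevant ✗ (unused: w, u — weakening required)
unrestricted ✓ (type-checks (P -> R) and nothing is barred)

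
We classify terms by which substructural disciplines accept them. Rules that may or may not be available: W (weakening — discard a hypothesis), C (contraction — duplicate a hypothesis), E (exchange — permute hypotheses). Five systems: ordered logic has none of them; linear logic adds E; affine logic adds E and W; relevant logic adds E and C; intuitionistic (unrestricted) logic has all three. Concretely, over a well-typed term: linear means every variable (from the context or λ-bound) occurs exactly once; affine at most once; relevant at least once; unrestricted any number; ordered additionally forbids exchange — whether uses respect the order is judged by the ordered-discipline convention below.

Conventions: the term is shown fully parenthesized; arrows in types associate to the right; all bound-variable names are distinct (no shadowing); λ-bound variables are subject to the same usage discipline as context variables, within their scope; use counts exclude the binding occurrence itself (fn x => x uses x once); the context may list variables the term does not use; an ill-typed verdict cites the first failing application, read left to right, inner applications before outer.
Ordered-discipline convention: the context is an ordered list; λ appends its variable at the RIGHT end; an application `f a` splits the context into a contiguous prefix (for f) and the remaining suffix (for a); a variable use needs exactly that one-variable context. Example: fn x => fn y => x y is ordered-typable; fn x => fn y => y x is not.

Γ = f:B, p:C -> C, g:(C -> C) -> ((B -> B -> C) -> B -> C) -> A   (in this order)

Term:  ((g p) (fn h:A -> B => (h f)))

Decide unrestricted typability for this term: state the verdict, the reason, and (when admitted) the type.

no — the type mismatch rejects it
variable uses: f: 1; p: 1; g: 1; h (λ-bound): 1
use order (left to right): g, p, h, f
typing: ill-typed: argument of type B where A is required
all disciplines: ordered ✗ · linear ✗ · affine ✗ · relevant ✗ · unrestricted ✗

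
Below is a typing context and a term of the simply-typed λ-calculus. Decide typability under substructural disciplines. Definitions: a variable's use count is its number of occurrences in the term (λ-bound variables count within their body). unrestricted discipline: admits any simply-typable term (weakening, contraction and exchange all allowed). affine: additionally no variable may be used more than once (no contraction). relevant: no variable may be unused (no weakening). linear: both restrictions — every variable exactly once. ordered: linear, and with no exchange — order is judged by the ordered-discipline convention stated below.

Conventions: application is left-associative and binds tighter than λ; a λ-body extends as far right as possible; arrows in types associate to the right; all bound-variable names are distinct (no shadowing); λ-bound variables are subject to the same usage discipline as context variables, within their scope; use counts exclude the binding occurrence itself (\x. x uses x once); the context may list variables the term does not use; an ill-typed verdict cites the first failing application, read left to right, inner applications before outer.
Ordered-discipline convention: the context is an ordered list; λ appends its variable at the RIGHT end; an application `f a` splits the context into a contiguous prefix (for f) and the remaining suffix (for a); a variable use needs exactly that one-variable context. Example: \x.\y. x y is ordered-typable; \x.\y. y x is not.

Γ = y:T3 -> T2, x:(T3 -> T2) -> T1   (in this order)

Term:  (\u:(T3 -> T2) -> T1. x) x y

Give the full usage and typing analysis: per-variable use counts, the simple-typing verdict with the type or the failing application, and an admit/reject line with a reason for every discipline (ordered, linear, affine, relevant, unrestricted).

usage: y: 1, x: 2, u [bound]: 0
order of uses: x, x, y
typing: the term checks, with type T1
ordered: ✗ — x ×2 used more than once (contraction); u left unused
linear: ✗ — x ×2 used more than once (contraction); u left unused
affine: ✗ — x ×2 used more than once (contraction)
relevant: ✗ — u left unused
unrestricted: ✓ — typability at T1 is all that's needed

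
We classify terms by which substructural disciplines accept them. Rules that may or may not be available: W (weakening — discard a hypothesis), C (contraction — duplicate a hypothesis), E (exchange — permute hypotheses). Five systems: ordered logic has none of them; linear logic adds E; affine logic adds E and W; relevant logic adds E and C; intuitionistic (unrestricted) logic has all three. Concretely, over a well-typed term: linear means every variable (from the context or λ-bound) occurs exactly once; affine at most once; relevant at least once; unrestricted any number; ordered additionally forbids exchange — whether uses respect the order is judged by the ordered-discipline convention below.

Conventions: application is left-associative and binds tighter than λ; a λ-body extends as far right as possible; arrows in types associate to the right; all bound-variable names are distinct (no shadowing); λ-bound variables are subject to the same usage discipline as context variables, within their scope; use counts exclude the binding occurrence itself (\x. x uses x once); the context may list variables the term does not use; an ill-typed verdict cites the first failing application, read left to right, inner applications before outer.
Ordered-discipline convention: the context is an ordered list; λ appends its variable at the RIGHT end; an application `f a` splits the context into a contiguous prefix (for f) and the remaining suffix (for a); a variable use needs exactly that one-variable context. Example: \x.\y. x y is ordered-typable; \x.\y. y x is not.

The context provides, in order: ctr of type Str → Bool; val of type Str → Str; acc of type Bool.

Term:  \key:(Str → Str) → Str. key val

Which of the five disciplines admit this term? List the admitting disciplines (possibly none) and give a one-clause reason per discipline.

admitted by: affine, unrestricted
usage: ctr ×0, val ×1, acc ×0, key (bound) ×1
uses in reading order: key, val
typing: well-typed — term : ((Str → Str) → Str) → Str
ordered ✗ (needs weakening: ctr, acc unused)
linear ✗ (needs weakening: ctr, acc unused)
affine ✓ (at most one use each (ctr, val, acc, key))
relevant ✗ (needs weakening: ctr, acc unused)
unrestricted ✓ (typability at ((Str → Str) → Str) → Str is all that's needed)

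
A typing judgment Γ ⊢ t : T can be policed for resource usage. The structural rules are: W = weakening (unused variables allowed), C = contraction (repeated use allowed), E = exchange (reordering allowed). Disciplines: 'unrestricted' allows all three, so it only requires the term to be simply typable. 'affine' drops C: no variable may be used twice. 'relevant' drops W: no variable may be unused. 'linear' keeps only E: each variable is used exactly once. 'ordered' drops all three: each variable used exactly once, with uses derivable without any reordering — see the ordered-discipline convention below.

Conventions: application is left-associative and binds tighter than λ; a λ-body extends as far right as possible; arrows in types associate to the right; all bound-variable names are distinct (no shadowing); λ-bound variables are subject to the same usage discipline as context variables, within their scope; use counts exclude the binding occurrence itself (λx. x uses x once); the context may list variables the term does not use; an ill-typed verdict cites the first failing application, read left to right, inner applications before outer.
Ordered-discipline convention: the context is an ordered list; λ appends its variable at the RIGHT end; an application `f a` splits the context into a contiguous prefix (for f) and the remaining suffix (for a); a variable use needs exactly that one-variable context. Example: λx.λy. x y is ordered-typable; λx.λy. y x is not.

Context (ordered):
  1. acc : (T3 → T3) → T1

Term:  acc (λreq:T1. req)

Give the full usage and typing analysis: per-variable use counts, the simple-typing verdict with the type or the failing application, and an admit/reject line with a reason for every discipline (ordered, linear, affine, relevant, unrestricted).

variable uses: acc=1; req (bound)=1
left-to-right use order: acc, req
typing: ill-typed: an application expects T3 → T3 but receives T1 → T1
ordered: ✗ — the type mismatch rejects it
linear: ✗ — not simply typable
affine: ✗ — fails simple typing
relevant: ✗ — a type mismatch blocks all five
unrestricted: ✗ — the type mismatch rejects it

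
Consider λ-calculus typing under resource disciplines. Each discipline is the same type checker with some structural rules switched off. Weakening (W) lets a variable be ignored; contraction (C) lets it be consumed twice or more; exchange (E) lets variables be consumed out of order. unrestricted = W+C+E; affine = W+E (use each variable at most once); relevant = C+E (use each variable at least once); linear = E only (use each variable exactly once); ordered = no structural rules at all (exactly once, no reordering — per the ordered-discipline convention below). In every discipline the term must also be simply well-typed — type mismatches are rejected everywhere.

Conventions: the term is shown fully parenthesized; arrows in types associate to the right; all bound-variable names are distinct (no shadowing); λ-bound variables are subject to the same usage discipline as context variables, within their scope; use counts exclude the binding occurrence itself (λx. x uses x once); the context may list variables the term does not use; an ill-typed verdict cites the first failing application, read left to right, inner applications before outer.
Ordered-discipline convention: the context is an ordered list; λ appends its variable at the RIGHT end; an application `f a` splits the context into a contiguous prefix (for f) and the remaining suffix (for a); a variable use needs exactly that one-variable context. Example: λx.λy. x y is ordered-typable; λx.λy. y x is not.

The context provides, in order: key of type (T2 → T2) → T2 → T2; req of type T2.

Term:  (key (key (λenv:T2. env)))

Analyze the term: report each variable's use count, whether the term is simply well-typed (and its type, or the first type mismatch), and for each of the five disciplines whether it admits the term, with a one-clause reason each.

use counts: key: 2×; req: 0×; env (λ-bound): 1×
uses in reading order: key, key, env
typing: ✓ — T2 → T2
ordered: ✗, repeated use of key ×2; needs weakening: req unused
linear: ✗, repeated use of key ×2; needs weakening: req unused
affine: ✗, repeated use of key ×2
relevant: ✗, needs weakening: req unused
unrestricted: ✓, typability at T2 → T2 is all that's needed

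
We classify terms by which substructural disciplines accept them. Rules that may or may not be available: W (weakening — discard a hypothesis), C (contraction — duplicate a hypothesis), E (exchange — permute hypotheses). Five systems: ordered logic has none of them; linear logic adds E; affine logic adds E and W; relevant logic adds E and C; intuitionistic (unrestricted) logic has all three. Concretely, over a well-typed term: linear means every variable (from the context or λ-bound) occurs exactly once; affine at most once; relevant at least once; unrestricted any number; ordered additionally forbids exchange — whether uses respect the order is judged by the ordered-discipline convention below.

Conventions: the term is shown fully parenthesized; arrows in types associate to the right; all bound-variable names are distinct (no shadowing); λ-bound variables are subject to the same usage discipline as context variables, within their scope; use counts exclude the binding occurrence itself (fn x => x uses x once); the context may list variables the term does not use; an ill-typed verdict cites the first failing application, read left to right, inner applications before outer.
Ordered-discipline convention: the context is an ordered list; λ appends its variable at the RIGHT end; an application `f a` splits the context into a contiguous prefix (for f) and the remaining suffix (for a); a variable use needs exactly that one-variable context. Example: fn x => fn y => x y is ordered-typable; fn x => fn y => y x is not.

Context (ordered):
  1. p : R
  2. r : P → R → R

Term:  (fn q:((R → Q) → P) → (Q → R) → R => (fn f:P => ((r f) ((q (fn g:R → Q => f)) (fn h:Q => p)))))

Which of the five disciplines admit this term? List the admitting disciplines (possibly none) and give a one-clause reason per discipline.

admitted in: unrestricted
variable uses: p: 1×, r: 1×, q (λ-bound): 1×, f (λ-bound): 2×, g (λ-bound): 0×, h (λ-bound): 0×
use order (left to right): r, f, q, f, p
typing: well-typed at (((R → Q) → P) → (Q → R) → R) → P → R
ordered: ✗ — uses contraction: f ×2; needs weakening: g, h unused
linear: ✗ — uses contraction: f ×2; needs weakening: g, h unused
affine: ✗ — uses contraction: f ×2
relevant: ✗ — needs weakening: g, h unused
unrestricted: ✓ — simply typable at (((R → Q) → P) → (Q → R) → R) → P → R; W, C, E all held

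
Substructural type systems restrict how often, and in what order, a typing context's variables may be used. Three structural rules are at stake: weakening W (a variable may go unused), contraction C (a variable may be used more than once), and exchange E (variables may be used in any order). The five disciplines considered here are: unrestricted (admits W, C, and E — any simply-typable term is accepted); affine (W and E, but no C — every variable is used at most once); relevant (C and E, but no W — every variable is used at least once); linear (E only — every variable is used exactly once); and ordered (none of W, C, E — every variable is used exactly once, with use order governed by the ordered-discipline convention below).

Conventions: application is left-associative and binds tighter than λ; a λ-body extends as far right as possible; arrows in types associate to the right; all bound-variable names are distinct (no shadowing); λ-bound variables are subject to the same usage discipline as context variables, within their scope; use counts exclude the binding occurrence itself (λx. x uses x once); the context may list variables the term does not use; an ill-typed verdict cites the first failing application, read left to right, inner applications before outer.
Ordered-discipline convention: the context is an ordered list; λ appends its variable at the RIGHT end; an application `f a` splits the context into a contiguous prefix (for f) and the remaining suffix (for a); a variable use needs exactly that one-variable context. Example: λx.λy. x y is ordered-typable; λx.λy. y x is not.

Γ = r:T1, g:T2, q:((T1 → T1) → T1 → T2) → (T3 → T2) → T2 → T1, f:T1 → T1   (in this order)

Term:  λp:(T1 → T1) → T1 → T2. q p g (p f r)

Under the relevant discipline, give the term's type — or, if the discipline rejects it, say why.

not well-typed under relevant — fails simple typing
use counts: r=1, g=1, q=1, f=1, p (λ-bound)=2
use order (left to right): q, p, g, p, f, r
typing: ill-typed: argument of type T2 where T3 → T2 is required
per-discipline verdicts: ordered ✗, linear ✗, affine ✗, relevant ✗, unrestricted ✗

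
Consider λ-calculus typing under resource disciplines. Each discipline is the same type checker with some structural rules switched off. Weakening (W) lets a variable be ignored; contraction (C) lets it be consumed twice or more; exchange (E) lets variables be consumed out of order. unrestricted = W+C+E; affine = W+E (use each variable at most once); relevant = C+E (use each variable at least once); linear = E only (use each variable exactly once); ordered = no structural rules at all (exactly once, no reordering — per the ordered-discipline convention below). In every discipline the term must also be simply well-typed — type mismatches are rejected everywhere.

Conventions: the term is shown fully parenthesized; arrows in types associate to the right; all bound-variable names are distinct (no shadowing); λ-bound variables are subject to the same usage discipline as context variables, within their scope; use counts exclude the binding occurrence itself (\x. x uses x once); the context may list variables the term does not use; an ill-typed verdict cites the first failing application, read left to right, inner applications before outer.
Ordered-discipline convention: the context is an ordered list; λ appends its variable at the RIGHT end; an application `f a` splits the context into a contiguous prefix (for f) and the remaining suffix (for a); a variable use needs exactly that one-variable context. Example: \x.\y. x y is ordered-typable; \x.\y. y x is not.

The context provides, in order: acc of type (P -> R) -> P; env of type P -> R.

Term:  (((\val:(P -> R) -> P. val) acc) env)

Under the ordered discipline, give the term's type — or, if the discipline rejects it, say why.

term : P
counts: acc=1; env=1; val [bound]=1
left-to-right use order: val, acc, env
typing: well-typed at P
across the five disciplines: ordered ✓ | linear ✓ | affine ✓ | relevant ✓ | unrestricted ✓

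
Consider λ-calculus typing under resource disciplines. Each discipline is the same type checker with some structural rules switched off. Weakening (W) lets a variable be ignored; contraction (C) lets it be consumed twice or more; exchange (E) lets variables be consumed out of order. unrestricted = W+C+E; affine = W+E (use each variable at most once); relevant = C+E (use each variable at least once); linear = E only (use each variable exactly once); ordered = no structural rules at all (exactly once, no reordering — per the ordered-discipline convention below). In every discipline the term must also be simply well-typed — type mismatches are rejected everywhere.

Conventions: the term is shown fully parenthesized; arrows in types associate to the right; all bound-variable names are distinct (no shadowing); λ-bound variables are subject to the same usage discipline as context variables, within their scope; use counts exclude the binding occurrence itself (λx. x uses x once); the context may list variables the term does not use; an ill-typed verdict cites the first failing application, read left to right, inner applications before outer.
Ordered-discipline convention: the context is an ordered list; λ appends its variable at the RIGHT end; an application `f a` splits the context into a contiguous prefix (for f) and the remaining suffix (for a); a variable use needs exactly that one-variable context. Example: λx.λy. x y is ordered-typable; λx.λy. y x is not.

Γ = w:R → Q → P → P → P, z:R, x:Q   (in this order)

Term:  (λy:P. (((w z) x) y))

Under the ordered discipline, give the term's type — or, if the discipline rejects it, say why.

term : P → P → P
variable uses: w: 1, z: 1, x: 1, y [bound]: 1
order of uses: w, z, x, y
typing: the term checks, with type P → P → P
all disciplines: ordered ✓; linear ✓; affine ✓; relevant ✓; unrestricted ✓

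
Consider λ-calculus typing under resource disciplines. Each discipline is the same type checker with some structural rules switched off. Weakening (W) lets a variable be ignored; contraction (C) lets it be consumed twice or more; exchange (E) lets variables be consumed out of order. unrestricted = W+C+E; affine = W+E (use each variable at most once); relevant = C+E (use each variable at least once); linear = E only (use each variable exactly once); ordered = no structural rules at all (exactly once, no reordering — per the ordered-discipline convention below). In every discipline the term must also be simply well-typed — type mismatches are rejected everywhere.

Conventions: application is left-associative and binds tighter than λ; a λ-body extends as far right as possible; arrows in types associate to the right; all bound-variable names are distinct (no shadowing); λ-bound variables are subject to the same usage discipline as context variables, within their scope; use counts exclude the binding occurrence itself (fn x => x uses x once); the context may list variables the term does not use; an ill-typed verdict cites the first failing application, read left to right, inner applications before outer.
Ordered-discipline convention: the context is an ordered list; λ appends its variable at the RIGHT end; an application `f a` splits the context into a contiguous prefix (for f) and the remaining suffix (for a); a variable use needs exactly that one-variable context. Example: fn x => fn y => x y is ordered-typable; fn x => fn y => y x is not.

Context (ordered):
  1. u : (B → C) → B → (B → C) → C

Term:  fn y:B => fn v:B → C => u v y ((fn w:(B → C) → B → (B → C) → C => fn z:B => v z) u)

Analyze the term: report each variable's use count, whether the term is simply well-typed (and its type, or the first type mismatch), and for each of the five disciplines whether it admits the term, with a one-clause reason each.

counts: u: 2×, y (λ-bound): 1×, v (λ-bound): 2×, w (λ-bound): 0×, z (λ-bound): 1×
uses in reading order: u, v, y, v, z, u
typing: ✓ — B → (B → C) → C
ordered: ✗ — uses contraction: u ×2, v ×2; w never used (weakening)
linear: ✗ — uses contraction: u ×2, v ×2; w never used (weakening)
affine: ✗ — uses contraction: u ×2, v ×2
relevant: ✗ — w never used (weakening)
unrestricted: ✓ — well-typed at B → (B → C) → C; no restrictions here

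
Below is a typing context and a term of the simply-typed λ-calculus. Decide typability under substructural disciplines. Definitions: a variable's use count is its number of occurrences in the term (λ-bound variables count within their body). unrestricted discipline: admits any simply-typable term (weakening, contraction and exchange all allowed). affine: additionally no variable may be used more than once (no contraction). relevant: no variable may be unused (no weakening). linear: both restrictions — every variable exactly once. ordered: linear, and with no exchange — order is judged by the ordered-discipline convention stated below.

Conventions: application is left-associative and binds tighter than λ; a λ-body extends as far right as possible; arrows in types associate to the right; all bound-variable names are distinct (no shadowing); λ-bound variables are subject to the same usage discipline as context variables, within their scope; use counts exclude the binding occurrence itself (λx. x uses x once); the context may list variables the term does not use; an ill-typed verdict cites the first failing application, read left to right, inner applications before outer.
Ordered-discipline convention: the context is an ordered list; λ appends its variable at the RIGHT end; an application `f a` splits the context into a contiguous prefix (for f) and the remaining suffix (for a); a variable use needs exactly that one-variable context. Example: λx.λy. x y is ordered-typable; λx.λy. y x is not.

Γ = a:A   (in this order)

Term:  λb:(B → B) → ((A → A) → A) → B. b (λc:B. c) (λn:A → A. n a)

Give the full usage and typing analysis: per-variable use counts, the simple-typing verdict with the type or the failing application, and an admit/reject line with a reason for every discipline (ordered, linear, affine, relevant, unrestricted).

counts: a ×1; b (λ-bound) ×1; c (λ-bound) ×1; n (λ-bound) ×1
use order (left to right): b, c, n, a
typing: the term checks, with type ((B → B) → ((A → A) → A) → B) → B
ordered: ✗, use order b, c, n, a needs exchange
linear: ✓, exactly-once usage across a, b, c, n
affine: ✓, none of a, b, c, n used more than once
relevant: ✓, a, b, c, n: all used, weakening unneeded
unrestricted: ✓, type-checks (((B → B) → ((A → A) → A) → B) → B) and nothing is barred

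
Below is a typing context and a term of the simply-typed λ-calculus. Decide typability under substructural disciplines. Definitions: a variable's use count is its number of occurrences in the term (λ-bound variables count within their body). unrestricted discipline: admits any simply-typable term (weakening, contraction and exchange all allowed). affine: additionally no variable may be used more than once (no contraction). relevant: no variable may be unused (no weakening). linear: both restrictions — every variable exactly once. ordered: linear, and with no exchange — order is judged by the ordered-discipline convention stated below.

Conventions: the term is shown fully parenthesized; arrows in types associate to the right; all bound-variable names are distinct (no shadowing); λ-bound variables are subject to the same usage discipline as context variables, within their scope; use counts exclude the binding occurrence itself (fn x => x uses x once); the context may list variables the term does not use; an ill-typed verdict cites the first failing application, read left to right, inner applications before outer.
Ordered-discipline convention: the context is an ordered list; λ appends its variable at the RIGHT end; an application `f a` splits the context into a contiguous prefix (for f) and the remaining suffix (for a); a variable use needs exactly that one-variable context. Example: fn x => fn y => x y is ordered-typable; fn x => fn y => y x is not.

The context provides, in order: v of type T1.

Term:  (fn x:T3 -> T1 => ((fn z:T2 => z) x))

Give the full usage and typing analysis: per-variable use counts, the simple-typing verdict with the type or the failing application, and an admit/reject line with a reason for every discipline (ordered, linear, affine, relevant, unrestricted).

usage: v=0; x (λ-bound)=1; z (λ-bound)=1
uses in reading order: z, x
typing: ill-typed: argument of type T3 -> T1 where T2 is required
ordered: ✗, the type mismatch rejects it
linear: ✗, not simply typable
affine: ✗, fails simple typing
relevant: ✗, a type mismatch blocks all five
unrestricted: ✗, the type mismatch rejects it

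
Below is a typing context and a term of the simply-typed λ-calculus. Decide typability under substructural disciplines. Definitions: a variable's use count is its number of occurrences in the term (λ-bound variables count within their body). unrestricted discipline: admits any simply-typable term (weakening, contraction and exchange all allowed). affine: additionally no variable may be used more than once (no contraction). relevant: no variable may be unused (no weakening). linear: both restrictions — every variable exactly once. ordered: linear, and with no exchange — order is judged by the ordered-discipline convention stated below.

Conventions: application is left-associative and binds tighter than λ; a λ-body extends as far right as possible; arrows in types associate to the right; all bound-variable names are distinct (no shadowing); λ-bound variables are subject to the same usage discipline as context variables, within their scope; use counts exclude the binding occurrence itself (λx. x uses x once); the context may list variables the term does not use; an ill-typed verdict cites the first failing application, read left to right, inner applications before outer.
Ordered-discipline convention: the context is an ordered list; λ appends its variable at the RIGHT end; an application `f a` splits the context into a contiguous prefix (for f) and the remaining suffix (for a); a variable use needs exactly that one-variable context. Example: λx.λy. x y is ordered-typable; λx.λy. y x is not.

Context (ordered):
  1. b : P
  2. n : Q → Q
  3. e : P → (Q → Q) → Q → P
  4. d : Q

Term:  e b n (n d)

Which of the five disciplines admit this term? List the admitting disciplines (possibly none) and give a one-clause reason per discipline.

admitted by: relevant, unrestricted
use counts: b ×1; n ×2; e ×1; d ×1
use order (left to right): e, b, n, n, d
typing: well-typed — term : P
ordered: ✗ — n ×2 used more than once (contraction)
linear: ✗ — n ×2 used more than once (contraction)
affine: ✗ — n ×2 used more than once (contraction)
relevant: ✓ — at least one use each (b, n, e, d)
unrestricted: ✓ — typability at P is all that's needed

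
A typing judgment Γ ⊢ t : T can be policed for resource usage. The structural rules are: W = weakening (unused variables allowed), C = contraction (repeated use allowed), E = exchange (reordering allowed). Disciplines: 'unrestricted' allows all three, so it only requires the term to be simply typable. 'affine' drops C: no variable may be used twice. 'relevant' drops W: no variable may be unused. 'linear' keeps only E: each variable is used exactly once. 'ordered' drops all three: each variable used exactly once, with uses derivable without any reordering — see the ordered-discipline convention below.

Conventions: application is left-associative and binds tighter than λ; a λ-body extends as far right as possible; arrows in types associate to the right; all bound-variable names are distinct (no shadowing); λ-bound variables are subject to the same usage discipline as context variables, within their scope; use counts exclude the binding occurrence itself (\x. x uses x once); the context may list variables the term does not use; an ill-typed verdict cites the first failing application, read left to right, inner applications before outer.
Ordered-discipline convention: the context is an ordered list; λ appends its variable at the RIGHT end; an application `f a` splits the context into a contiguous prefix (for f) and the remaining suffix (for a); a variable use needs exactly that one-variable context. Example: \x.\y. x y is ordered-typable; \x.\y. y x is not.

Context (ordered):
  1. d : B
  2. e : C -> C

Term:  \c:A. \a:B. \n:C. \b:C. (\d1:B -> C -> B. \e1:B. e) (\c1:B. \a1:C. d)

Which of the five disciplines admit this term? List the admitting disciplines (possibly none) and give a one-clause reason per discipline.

admitting disciplines: affine, unrestricted
use counts: d: 1, e: 1, c (bound): 0, a (bound): 0, n (bound): 0, b (bound): 0, d1 (bound): 0, e1 (bound): 0, c1 (bound): 0, a1 (bound): 0
left-to-right use order: e, d
typing: ✓ — A -> B -> C -> C -> B -> C -> C
ordered ✗ (needs weakening: c, a, n, b, d1, e1, c1, a1 unused)
linear ✗ (needs weakening: c, a, n, b, d1, e1, c1, a1 unused)
affine ✓ (at most one use each (d, e, c, a, n, b, d1, e1, c1, a1))
relevant ✗ (needs weakening: c, a, n, b, d1, e1, c1, a1 unused)
unrestricted ✓ (typability at A -> B -> C -> C -> B -> C -> C is all that's needed)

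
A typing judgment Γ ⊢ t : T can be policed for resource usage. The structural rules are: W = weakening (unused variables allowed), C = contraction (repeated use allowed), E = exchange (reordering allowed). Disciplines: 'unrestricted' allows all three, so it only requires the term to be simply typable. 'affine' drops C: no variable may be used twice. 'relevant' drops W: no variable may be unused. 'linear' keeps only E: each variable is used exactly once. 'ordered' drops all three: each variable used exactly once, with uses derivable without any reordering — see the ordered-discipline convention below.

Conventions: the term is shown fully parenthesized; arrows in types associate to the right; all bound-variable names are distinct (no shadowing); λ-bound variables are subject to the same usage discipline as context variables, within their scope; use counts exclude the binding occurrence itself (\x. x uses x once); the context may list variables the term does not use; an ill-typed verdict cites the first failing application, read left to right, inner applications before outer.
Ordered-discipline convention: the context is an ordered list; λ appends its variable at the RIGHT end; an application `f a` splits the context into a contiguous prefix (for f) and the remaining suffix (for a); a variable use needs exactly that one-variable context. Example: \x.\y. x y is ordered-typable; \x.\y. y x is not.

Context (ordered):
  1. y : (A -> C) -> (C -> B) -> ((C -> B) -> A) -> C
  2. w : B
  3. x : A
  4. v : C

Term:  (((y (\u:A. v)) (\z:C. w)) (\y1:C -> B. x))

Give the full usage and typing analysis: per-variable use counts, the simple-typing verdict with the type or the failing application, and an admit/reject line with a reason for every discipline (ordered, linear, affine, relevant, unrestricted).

counts: y ×1, w ×1, x ×1, v ×1, u (λ-bound) ×0, z (λ-bound) ×0, y1 (λ-bound) ×0
left-to-right use order: y, v, w, x
typing: ✓ — C
ordered: ✗ — unused: u, z, y1 — weakening required
linear: ✗ — unused: u, z, y1 — weakening required
affine: ✓ — at most one use each (y, w, x, v, u, z, y1)
relevant: ✗ — unused: u, z, y1 — weakening required
unrestricted: ✓ — type-checks (C) and nothing is barred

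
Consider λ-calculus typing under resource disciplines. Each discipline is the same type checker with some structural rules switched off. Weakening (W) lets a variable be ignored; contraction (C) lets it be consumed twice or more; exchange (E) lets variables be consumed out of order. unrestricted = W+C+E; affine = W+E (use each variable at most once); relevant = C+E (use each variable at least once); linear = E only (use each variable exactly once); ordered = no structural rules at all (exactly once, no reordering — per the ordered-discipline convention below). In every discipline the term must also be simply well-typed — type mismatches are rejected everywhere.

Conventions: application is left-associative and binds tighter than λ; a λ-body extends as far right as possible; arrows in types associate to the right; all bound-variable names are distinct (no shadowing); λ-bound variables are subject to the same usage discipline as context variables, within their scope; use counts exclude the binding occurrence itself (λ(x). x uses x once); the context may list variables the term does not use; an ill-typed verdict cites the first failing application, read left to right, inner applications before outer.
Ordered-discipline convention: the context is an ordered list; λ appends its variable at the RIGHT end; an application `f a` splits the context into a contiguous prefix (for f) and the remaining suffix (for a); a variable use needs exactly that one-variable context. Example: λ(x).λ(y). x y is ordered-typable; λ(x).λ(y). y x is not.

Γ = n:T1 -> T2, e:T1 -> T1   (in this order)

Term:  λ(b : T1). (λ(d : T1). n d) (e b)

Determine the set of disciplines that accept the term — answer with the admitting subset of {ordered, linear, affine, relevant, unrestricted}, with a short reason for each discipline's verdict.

admitted by: ordered, linear, affine, relevant, unrestricted
usage: n=1; e=1; b (bound)=1; d (bound)=1
uses in reading order: n, d, e, b
typing: the term checks, with type T1 -> T2
ordered ✓ (single-use (n, e, b, d), ordered derivation ok)
linear ✓ (each of n, e, b, d used exactly once)
affine ✓ (none of n, e, b, d used more than once)
relevant ✓ (every one of n, e, b, d appears)
unrestricted ✓ (simply typable at T1 -> T2; W, C, E all held)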